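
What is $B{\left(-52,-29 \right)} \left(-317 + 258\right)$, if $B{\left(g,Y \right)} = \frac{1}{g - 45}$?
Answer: $\frac{59}{97} \approx 0.60825$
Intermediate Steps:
$B{\left(g,Y \right)} = \frac{1}{-45 + g}$
$B{\left(-52,-29 \right)} \left(-317 + 258\right) = \frac{-317 + 258}{-45 - 52} = \frac{1}{-97} \left(-59\right) = \left(- \frac{1}{97}\right) \left(-59\right) = \frac{59}{97}$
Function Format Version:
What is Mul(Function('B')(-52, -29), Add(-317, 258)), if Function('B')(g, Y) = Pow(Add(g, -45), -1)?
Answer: Rational(59, 97) ≈ 0.60825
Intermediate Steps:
Function('B')(g, Y) = Pow(Add(-45, g), -1)
Mul(Function('B')(-52, -29), Add(-317, 258)) = Mul(Pow(Add(-45, -52), -1), Add(-317, 258)) = Mul(Pow(-97, -1), -59) = Mul(Rational(-1, 97), -59) = Rational(59, 97)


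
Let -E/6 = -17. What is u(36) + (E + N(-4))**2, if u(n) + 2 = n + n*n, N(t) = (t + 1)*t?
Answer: 14326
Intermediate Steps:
N(t) = t*(1 + t) (N(t) = (1 + t)*t = t*(1 + t))
E = 102 (E = -6*(-17) = 102)
u(n) = -2 + n + n**2 (u(n) = -2 + (n + n*n) = -2 + (n + n**2) = -2 + n + n**2)
u(36) + (E + N(-4))**2 = (-2 + 36 + 36**2) + (102 - 4*(1 - 4))**2 = (-2 + 36 + 1296) + (102 - 4*(-3))**2 = 1330 + (102 + 12)**2 = 1330 + 114**2 = 1330 + 12996 = 14326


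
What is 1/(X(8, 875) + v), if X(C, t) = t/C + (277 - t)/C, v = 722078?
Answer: 8/5776901 ≈ 1.3848e-6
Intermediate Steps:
X(C, t) = t/C + (277 - t)/C
1/(X(8, 875) + v) = 1/(277/8 + 722078) = 1/(5776901/8) = 8/5776901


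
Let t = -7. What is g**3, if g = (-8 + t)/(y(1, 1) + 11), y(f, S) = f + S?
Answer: -3375/2197 ≈ -1.5362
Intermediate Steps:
y(f, S) = S + f
g = -15/13 (g = (-8 - 7)/((1 + 1) + 11) = -15/(2 + 11) = -15/13 ≈ -1.1538)
g**3 = (-15/13)**3 = -3375/2197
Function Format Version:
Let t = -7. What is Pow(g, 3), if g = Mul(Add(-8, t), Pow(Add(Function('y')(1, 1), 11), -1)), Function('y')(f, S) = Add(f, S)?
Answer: Rational(-3375, 2197) ≈ -1.5362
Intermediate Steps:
Function('y')(f, S) = Add(S, f)
g = Rational(-15, 13) (g = Mul(Add(-8, -7), Pow(Add(Add(1, 1), 11), -1)) = Mul(-15, Pow(Add(2, 11), -1)) = Mul(-15, Pow(13, -1)) = Mul(-15, Rational(1, 13)) = Rational(-15, 13) ≈ -1.1538)
Pow(g, 3) = Pow(Rational(-15, 13), 3) = Rational(-3375, 2197)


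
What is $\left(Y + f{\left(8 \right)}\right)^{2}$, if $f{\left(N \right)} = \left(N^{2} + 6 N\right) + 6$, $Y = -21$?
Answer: $9409$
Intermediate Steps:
$f{\left(N \right)} = 6 + N^{2} + 6 N$
$\left(Y + f{\left(8 \right)}\right)^{2} = \left(-21 + \left(6 + 8^{2} + 6 \cdot 8\right)\right)^{2} = \left(-21 + \left(6 + 64 + 48\right)\right)^{2} = \left(-21 + 118\right)^{2} = 97^{2} = 9409$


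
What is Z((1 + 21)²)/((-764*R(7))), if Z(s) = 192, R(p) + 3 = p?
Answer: -12/191 ≈ -0.062827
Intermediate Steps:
R(p) = -3 + p
Z((1 + 21)²)/((-764*R(7))) = 192/((-764*(-3 + 7))) = 192/((-764*4)) = 192/(-3056) = 192*(-1/3056) = -12/191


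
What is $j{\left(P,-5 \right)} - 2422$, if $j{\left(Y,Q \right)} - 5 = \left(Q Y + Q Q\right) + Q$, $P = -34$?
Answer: $-2227$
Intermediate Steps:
$j{\left(Y,Q \right)} = 5 + Q + Q^{2} + Q Y$ ($j{\left(Y,Q \right)} = 5 + \left(\left(Q Y + Q Q\right) + Q\right) = 5 + \left(\left(Q Y + Q^{2}\right) + Q\right) = 5 + \left(\left(Q^{2} + Q Y\right) + Q\right) = 5 + \left(Q + Q^{2} + Q Y\right) = 5 + Q + Q^{2} + Q Y$)
$j{\left(P,-5 \right)} - 2422 = \left(5 - 5 + \left(-5\right)^{2} - -170\right) - 2422 = \left(5 - 5 + 25 + 170\right) - 2422 = 195 - 2422 = -2227$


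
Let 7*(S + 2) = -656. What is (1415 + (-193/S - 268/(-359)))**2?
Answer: 116290902168801361/57854680900 ≈ 2.0101e+6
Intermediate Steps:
S = -670/7 (S = -2 + (1/7)*(-656) = -2 - 656/7 = -670/7 ≈ -95.714)
(1415 + (-193/S - 268/(-359)))**2 = (1415 + (-193/(-670/7) - 268/(-359)))**2 = (1415 + (-193*(-7/670) - 268*(-1/359)))**2 = (1415 + (1351/670 + 268/359))**2 = (1415 + 664569/240530)**2 = (341014519/240530)**2 = 116290902168801361/57854680900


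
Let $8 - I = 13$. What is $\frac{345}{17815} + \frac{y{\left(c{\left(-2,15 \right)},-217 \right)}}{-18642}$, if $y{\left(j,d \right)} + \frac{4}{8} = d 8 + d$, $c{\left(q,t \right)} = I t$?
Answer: $\frac{16493237}{132842892} \approx 0.12416$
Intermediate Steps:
$I = -5$ ($I = 8 - 13 = -5$)
$c{\left(q,t \right)} = - 5 t$
$y{\left(j,d \right)} = - \frac{1}{2} + 9 d$ ($y{\left(j,d \right)} = - \frac{1}{2} + \left(d 8 + d\right) = - \frac{1}{2} + \left(8 d + d\right) = - \frac{1}{2} + 9 d$)
$\frac{345}{17815} + \frac{y{\left(c{\left(-2,15 \right)},-217 \right)}}{-18642} = \frac{345}{17815} + \frac{- \frac{1}{2} + 9 \left(-217\right)}{-18642} = 345 \cdot \frac{1}{17815} + \left(- \frac{1}{2} - 1953\right) \left(- \frac{1}{18642}\right) = \frac{69}{3563} - - \frac{3907}{37284} = \frac{69}{3563} + \frac{3907}{37284} = \frac{16493237}{132842892}$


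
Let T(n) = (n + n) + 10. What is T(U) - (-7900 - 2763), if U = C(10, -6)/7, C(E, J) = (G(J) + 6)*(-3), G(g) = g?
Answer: 10673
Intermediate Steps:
C(E, J) = -18 - 3*J (C(E, J) = (J + 6)*(-3) = (6 + J)*(-3) = -18 - 3*J)
U = 0 (U = (-18 - 3*(-6))/7 = (-18 + 18)*(⅐) = 0*(⅐) = 0)
T(n) = 10 + 2*n (T(n) = 2*n + 10 = 10 + 2*n)
T(U) - (-7900 - 2763) = (10 + 2*0) - (-7900 - 2763) = (10 + 0) - 1*(-10663) = 10 + 10663 = 10673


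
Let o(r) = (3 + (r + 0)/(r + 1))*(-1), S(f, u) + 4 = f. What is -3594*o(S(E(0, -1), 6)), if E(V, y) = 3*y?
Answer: 14975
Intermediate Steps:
S(f, u) = -4 + f
o(r) = -3 - r/(1 + r) (o(r) = (3 + r/(1 + r))*(-1) = -3 - r/(1 + r))
-3594*o(S(E(0, -1), 6)) = -3594*(-3 - 4*(-4 + 3*(-1)))/(1 + (-4 + 3*(-1))) = -3594*(-3 - 4*(-4 - 3))/(1 + (-4 - 3)) = -3594*(-3 - 4*(-7))/(1 - 7) = -3594*(-3 + 28)/(-6) = -(-599)*25 = -3594*(-25/6) = 14975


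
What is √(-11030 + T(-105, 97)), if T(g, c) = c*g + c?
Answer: I*√21118 ≈ 145.32*I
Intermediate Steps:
T(g, c) = c + c*g
√(-11030 + T(-105, 97)) = √(-11030 + 97*(1 - 105)) = √(-11030 + 97*(-104)) = √(-11030 - 10088) = √(-21118) = I*√21118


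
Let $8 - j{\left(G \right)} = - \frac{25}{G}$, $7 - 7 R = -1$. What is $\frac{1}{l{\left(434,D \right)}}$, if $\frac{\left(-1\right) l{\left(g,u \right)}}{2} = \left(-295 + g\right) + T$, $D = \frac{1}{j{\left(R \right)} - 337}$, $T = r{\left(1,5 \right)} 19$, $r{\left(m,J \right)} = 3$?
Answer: $- \frac{1}{392} \approx -0.002551$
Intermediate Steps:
$R = \frac{8}{7}$ ($R = 1 - - \frac{1}{7} = 1 + \frac{1}{7} = \frac{8}{7} \approx 1.1429$)
$j{\left(G \right)} = 8 + \frac{25}{G}$ ($j{\left(G \right)} = 8 - - \frac{25}{G} = 8 + \frac{25}{G}$)
$T = 57$ ($T = 3 \cdot 19 = 57$)
$D = - \frac{8}{2457}$ ($D = \frac{1}{\left(8 + \frac{25}{\frac{8}{7}}\right) - 337} = \frac{1}{\left(8 + 25 \cdot \frac{7}{8}\right) - 337} = \frac{1}{\left(8 + \frac{175}{8}\right) - 337} = \frac{1}{\frac{239}{8} - 337} = \frac{1}{- \frac{2457}{8}} = - \frac{8}{2457} \approx -0.003256$)
$l{\left(g,u \right)} = 476 - 2 g$ ($l{\left(g,u \right)} = - 2 \left(\left(-295 + g\right) + 57\right) = - 2 \left(-238 + g\right) = 476 - 2 g$)
$\frac{1}{l{\left(434,D \right)}} = \frac{1}{476 - 868} = \frac{1}{-392} = - \frac{1}{392}$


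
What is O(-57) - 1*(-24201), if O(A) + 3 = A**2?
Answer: 27447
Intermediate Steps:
O(A) = -3 + A**2
O(-57) - 1*(-24201) = (-3 + (-57)**2) - 1*(-24201) = (-3 + 3249) + 24201 = 3246 + 24201 = 27447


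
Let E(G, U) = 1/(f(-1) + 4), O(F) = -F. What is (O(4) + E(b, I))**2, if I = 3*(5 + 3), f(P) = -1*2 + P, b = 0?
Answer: 9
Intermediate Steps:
f(P) = -2 + P
I = 24 (I = 3*8 = 24)
E(G, U) = 1 (E(G, U) = 1/((-2 - 1) + 4) = 1/(-3 + 4) = 1/1 = 1)
(O(4) + E(b, I))**2 = (-1*4 + 1)**2 = (-4 + 1)**2 = (-3)**2 = 9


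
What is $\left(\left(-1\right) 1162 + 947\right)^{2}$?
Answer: $46225$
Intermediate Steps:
$\left(\left(-1\right) 1162 + 947\right)^{2} = \left(-1162 + 947\right)^{2} = \left(-215\right)^{2} = 46225$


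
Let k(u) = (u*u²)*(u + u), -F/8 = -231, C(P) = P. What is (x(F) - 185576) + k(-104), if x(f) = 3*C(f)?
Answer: 233791680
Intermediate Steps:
F = 1848 (F = -8*(-231) = 1848)
k(u) = 2*u⁴ (k(u) = u³*(2*u) = 2*u⁴)
x(f) = 3*f
(x(F) - 185576) + k(-104) = (3*1848 - 185576) + 2*(-104)⁴ = (5544 - 185576) + 2*116985856 = -180032 + 233971712 = 233791680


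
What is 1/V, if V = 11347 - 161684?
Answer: -1/150337 ≈ -6.6517e-6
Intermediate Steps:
V = -150337
1/V = 1/(-150337) = -1/150337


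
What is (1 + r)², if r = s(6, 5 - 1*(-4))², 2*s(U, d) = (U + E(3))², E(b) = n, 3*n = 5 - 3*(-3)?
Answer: 68761950625/6561 ≈ 1.0480e+7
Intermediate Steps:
n = 14/3 (n = (5 - 3*(-3))/3 = (5 + 9)/3 = (⅓)*14 = 14/3 ≈ 4.6667)
E(b) = 14/3
s(U, d) = (14/3 + U)²/2 (s(U, d) = (U + 14/3)²/2 = (14/3 + U)²/2)
r = 262144/81 (r = ((14 + 3*6)²/18)² = ((14 + 18)²/18)² = ((1/18)*32²)² = ((1/18)*1024)² = (512/9)² = 262144/81 ≈ 3236.3)
(1 + r)² = (1 + 262144/81)² = (262225/81)² = 68761950625/6561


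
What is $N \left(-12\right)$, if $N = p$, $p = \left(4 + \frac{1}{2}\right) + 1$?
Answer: $-66$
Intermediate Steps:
$p = \frac{11}{2}$ ($p = \left(4 + \frac{1}{2}\right) + 1 = \frac{9}{2} + 1 = \frac{11}{2} \approx 5.5$)
$N = \frac{11}{2} \approx 5.5$
$N \left(-12\right) = \frac{11}{2} \left(-12\right) = -66$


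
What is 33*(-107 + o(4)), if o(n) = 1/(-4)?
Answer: -14157/4 ≈ -3539.3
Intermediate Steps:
o(n) = -1/4
33*(-107 + o(4)) = 33*(-107 - 1/4) = 33*(-429/4) = -14157/4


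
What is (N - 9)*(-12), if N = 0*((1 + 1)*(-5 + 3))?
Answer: 108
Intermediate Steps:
N = 0 (N = 0*(2*(-2)) = 0*(-4) = 0)
(N - 9)*(-12) = (0 - 9)*(-12) = -9*(-12) = 108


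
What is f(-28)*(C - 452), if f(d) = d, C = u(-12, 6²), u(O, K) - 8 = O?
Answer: 12768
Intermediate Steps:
u(O, K) = 8 + O
C = -4 (C = 8 - 12 = -4)
f(-28)*(C - 452) = -28*(-4 - 452) = -28*(-456) = 12768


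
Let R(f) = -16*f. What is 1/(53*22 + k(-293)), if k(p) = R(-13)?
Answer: 1/1374 ≈ 0.00072780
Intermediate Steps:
k(p) = 208 (k(p) = -16*(-13) = 208)
1/(53*22 + k(-293)) = 1/(53*22 + 208) = 1/(1166 + 208) = 1/1374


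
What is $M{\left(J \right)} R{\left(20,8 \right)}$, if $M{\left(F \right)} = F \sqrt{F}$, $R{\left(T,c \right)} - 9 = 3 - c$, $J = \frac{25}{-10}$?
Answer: $- 5 i \sqrt{10} \approx - 15.811 i$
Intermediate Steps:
$J = - \frac{5}{2}$ ($J = 25 \left(- \frac{1}{10}\right) = - \frac{5}{2} \approx -2.5$)
$R{\left(T,c \right)} = 12 - c$ ($R{\left(T,c \right)} = 9 - \left(-3 + c\right) = 12 - c$)
$M{\left(F \right)} = F^{\frac{3}{2}}$
$M{\left(J \right)} R{\left(20,8 \right)} = \left(- \frac{5}{2}\right)^{\frac{3}{2}} \left(12 - 8\right) = - \frac{5 i \sqrt{10}}{4} \left(12 - 8\right) = - \frac{5 i \sqrt{10}}{4} \cdot 4 = - 5 i \sqrt{10}$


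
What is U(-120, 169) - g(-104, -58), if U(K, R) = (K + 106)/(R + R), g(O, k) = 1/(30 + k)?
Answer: -27/4732 ≈ -0.0057058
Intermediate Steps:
U(K, R) = (106 + K)/(2*R) (U(K, R) = (106 + K)/((2*R)) = (106 + K)*(1/(2*R)) = (106 + K)/(2*R))
U(-120, 169) - g(-104, -58) = (½)*(106 - 120)/169 - 1/(30 - 58) = (½)*(1/169)*(-14) - 1/(-28) = -7/169 - 1*(-1/28) = -7/169 + 1/28 = -27/4732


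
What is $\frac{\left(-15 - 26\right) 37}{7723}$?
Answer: $- \frac{1517}{7723} \approx -0.19643$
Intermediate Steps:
$\frac{\left(-15 - 26\right) 37}{7723} = \left(-41\right) 37 \cdot \frac{1}{7723} = \left(-1517\right) \frac{1}{7723} = - \frac{1517}{7723}$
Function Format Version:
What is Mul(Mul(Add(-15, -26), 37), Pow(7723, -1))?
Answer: Rational(-1517, 7723) ≈ -0.19643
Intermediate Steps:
Mul(Mul(Add(-15, -26), 37), Pow(7723, -1)) = Mul(Mul(-41, 37), Rational(1, 7723)) = Mul(-1517, Rational(1, 7723)) = Rational(-1517, 7723)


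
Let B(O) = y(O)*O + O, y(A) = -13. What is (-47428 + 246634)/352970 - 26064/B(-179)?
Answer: -365496483/31590815 ≈ -11.570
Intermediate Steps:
B(O) = -12*O (B(O) = -13*O + O = -12*O)
(-47428 + 246634)/352970 - 26064/B(-179) = (-47428 + 246634)/352970 - 26064/((-12*(-179))) = 199206*(1/352970) - 26064/2148 = 99603/176485 - 26064*1/2148 = 99603/176485 - 2172/179 = -365496483/31590815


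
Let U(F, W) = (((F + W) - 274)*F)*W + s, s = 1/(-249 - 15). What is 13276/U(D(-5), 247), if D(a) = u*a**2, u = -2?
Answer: 3504864/251050799 ≈ 0.013961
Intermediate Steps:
D(a) = -2*a**2
s = -1/264 (s = 1/(-264) = -1/264 ≈ -0.0037879)
U(F, W) = -1/264 + F*W*(-274 + F + W) (U(F, W) = (((F + W) - 274)*F)*W - 1/264 = ((-274 + F + W)*F)*W - 1/264 = (F*(-274 + F + W))*W - 1/264 = F*W*(-274 + F + W) - 1/264 = -1/264 + F*W*(-274 + F + W))
13276/U(D(-5), 247) = 13276/(-1/264 - 2*(-5)**2*247**2 + 247*(-2*(-5)**2)**2 - 274*(-2*(-5)**2)*247) = 13276/(-1/264 - 2*25*61009 + 247*(-2*25)**2 - 274*(-2*25)*247) = 13276/(-1/264 - 50*61009 + 247*(-50)**2 - 274*(-50)*247) = 13276/(-1/264 - 3050450 + 247*2500 + 3383900) = 13276/(-1/264 - 3050450 + 617500 + 3383900) = 13276/(251050799/264) = 13276*(264/251050799) = 3504864/251050799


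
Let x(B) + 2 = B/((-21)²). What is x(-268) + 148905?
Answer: 65665955/441 ≈ 1.4890e+5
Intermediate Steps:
x(B) = -2 + B/441 (x(B) = -2 + B/((-21)²) = -2 + B/441)
x(-268) + 148905 = (-2 + (1/441)*(-268)) + 148905 = (-2 - 268/441) + 148905 = -1150/441 + 148905 = 65665955/441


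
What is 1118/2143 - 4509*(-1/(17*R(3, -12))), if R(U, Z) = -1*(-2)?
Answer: 9700799/72862 ≈ 133.14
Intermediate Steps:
R(U, Z) = 2
1118/2143 - 4509*(-1/(17*R(3, -12))) = 1118/2143 - 4509/((-17*2)) = 1118*(1/2143) - 4509/(-34) = 1118/2143 - 4509*(-1/34) = 1118/2143 + 4509/34 = 9700799/72862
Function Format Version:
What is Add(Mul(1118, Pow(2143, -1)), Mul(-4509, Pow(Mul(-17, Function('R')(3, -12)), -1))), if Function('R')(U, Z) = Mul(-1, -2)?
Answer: Rational(9700799, 72862) ≈ 133.14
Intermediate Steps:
Function('R')(U, Z) = 2
Add(Mul(1118, Pow(2143, -1)), Mul(-4509, Pow(Mul(-17, Function('R')(3, -12)), -1))) = Add(Mul(1118, Pow(2143, -1)), Mul(-4509, Pow(Mul(-17, 2), -1))) = Add(Mul(1118, Rational(1, 2143)), Mul(-4509, Pow(-34, -1))) = Add(Rational(1118, 2143), Mul(-4509, Rational(-1, 34))) = Add(Rational(1118, 2143), Rational(4509, 34)) = Rational(9700799, 72862)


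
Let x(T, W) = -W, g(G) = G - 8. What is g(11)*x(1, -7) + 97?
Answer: 118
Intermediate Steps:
g(G) = -8 + G
g(11)*x(1, -7) + 97 = (-8 + 11)*(-1*(-7)) + 97 = 3*7 + 97 = 21 + 97 = 118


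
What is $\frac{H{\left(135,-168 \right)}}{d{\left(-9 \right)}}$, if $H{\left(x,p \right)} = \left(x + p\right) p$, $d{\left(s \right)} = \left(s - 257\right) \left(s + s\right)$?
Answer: $\frac{22}{19} \approx 1.1579$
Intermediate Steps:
$d{\left(s \right)} = 2 s \left(-257 + s\right)$ ($d{\left(s \right)} = \left(-257 + s\right) 2 s = 2 s \left(-257 + s\right)$)
$H{\left(x,p \right)} = p \left(p + x\right)$ ($H{\left(x,p \right)} = \left(p + x\right) p = p \left(p + x\right)$)
$\frac{H{\left(135,-168 \right)}}{d{\left(-9 \right)}} = \frac{\left(-168\right) \left(-168 + 135\right)}{2 \left(-9\right) \left(-257 - 9\right)} = \frac{\left(-168\right) \left(-33\right)}{2 \left(-9\right) \left(-266\right)} = \frac{5544}{4788} = 5544 \cdot \frac{1}{4788} = \frac{22}{19}$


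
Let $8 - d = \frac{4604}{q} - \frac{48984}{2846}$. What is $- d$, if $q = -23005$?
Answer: $- \frac{831878872}{32736115} \approx -25.412$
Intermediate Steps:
$d = \frac{831878872}{32736115}$ ($d = 8 - \left(\frac{4604}{-23005} - \frac{48984}{2846}\right) = 8 - \left(4604 \left(- \frac{1}{23005}\right) - \frac{24492}{1423}\right) = 8 - \left(- \frac{4604}{23005} - \frac{24492}{1423}\right) = 8 - - \frac{569989952}{32736115} = 8 + \frac{569989952}{32736115} = \frac{831878872}{32736115} \approx 25.412$)
$- d = \left(-1\right) \frac{831878872}{32736115} = - \frac{831878872}{32736115}$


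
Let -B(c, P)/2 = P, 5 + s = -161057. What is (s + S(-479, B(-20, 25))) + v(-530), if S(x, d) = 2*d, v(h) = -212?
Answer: -161374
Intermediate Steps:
s = -161062 (s = -5 - 161057 = -161062)
B(c, P) = -2*P
(s + S(-479, B(-20, 25))) + v(-530) = (-161062 + 2*(-2*25)) - 212 = (-161062 + 2*(-50)) - 212 = (-161062 - 100) - 212 = -161162 - 212 = -161374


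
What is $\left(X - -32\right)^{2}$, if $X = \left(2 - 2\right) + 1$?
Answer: $1089$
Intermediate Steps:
$X = 1$ ($X = 0 + 1 = 1$)
$\left(X - -32\right)^{2} = \left(1 - -32\right)^{2} = \left(1 + 32\right)^{2} = 33^{2} = 1089$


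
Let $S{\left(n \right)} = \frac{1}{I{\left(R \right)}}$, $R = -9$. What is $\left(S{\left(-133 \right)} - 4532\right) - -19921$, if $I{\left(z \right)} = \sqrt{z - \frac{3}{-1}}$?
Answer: $15389 - \frac{i \sqrt{6}}{6} \approx 15389.0 - 0.40825 i$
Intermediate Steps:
$I{\left(z \right)} = \sqrt{3 + z}$ ($I{\left(z \right)} = \sqrt{z - -3} = \sqrt{z + 3} = \sqrt{3 + z}$)
$S{\left(n \right)} = - \frac{i \sqrt{6}}{6}$ ($S{\left(n \right)} = \frac{1}{\sqrt{3 - 9}} = \frac{1}{\sqrt{-6}} = \frac{1}{i \sqrt{6}} = - \frac{i \sqrt{6}}{6}$)
$\left(S{\left(-133 \right)} - 4532\right) - -19921 = \left(- \frac{i \sqrt{6}}{6} - 4532\right) - -19921 = \left(- \frac{i \sqrt{6}}{6} - 4532\right) + 19921 = \left(-4532 - \frac{i \sqrt{6}}{6}\right) + 19921 = 15389 - \frac{i \sqrt{6}}{6}$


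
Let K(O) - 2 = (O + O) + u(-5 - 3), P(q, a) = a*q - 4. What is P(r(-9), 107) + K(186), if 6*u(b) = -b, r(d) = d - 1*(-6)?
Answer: 151/3 ≈ 50.333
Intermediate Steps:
r(d) = 6 + d (r(d) = d + 6 = 6 + d)
u(b) = -b/6 (u(b) = (-b)/6 = -b/6)
P(q, a) = -4 + a*q
K(O) = 10/3 + 2*O (K(O) = 2 + ((O + O) - (-5 - 3)/6) = 2 + (2*O - ⅙*(-8)) = 2 + (2*O + 4/3) = 2 + (4/3 + 2*O) = 10/3 + 2*O)
P(r(-9), 107) + K(186) = (-4 + 107*(6 - 9)) + (10/3 + 2*186) = (-4 + 107*(-3)) + (10/3 + 372) = (-4 - 321) + 1126/3 = -325 + 1126/3 = 151/3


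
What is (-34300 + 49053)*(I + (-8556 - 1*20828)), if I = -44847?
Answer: -1095129943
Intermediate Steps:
(-34300 + 49053)*(I + (-8556 - 1*20828)) = (-34300 + 49053)*(-44847 + (-8556 - 1*20828)) = 14753*(-44847 + (-8556 - 20828)) = 14753*(-44847 - 29384) = 14753*(-74231) = -1095129943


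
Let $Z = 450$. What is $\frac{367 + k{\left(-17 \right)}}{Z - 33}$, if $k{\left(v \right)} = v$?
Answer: $\frac{350}{417} \approx 0.83933$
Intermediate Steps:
$\frac{367 + k{\left(-17 \right)}}{Z - 33} = \frac{367 - 17}{450 - 33} = \frac{350}{417}$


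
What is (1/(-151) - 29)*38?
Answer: -166440/151 ≈ -1102.3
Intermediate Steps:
(1/(-151) - 29)*38 = (-1/151 - 29)*38 = -4380/151*38 = -166440/151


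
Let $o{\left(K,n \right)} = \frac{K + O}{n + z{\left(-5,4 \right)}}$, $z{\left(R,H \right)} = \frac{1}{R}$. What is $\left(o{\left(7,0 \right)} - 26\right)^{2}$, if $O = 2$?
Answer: $5041$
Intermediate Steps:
$o{\left(K,n \right)} = \frac{2 + K}{- \frac{1}{5} + n}$ ($o{\left(K,n \right)} = \frac{K + 2}{n + \frac{1}{-5}} = \frac{2 + K}{n - \frac{1}{5}} = \frac{2 + K}{- \frac{1}{5} + n}$)
$\left(o{\left(7,0 \right)} - 26\right)^{2} = \left(\frac{5 \left(2 + 7\right)}{-1 + 5 \cdot 0} - 26\right)^{2} = \left(5 \frac{1}{-1 + 0} \cdot 9 - 26\right)^{2} = \left(5 \frac{1}{-1} \cdot 9 - 26\right)^{2} = \left(5 \left(-1\right) 9 - 26\right)^{2} = \left(-45 - 26\right)^{2} = \left(-71\right)^{2} = 5041$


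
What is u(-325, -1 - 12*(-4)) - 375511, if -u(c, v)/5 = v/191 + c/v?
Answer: -3370662917/8977 ≈ -3.7548e+5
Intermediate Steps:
u(c, v) = -5*v/191 - 5*c/v (u(c, v) = -5*(v/191 + c/v) = -5*v/191 - 5*c/v)
u(-325, -1 - 12*(-4)) - 375511 = (-5*(-1 - 12*(-4))/191 - 5*(-325)/(-1 - 12*(-4))) - 375511 = (-5*(-1 + 48)/191 - 5*(-325)/(-1 + 48)) - 375511 = (-5/191*47 - 5*(-325)/47) - 375511 = (-235/191 - 5*(-325)*1/47) - 375511 = (-235/191 + 1625/47) - 375511 = 299330/8977 - 375511 = -3370662917/8977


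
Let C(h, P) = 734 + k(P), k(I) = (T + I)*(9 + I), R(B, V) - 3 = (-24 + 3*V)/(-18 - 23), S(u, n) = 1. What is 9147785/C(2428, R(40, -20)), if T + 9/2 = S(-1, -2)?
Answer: 3075485317/254086 ≈ 12104.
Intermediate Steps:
T = -7/2 (T = -9/2 + 1 = -7/2 ≈ -3.5000)
R(B, V) = 147/41 - 3*V/41 (R(B, V) = 3 + (-24 + 3*V)/(-18 - 23) = 3 + (-24 + 3*V)/(-41) = 3 + (-24 + 3*V)*(-1/41) = 3 + (24/41 - 3*V/41) = 147/41 - 3*V/41)
k(I) = (9 + I)*(-7/2 + I) (k(I) = (-7/2 + I)*(9 + I) = (9 + I)*(-7/2 + I))
C(h, P) = 1405/2 + P² + 11*P/2 (C(h, P) = 734 + (-63/2 + P² + 11*P/2) = 1405/2 + P² + 11*P/2)
9147785/C(2428, R(40, -20)) = 9147785/(1405/2 + (147/41 - 3/41*(-20))² + 11*(147/41 - 3/41*(-20))/2) = 9147785/(1405/2 + (147/41 + 60/41)² + 11*(147/41 + 60/41)/2) = 9147785/(1405/2 + (207/41)² + (11/2)*(207/41)) = 9147785/(1405/2 + 42849/1681 + 2277/82) = 9147785/(1270430/1681) = 9147785*(1681/1270430) = 3075485317/254086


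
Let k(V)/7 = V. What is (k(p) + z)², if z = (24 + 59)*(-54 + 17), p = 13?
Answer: 8880400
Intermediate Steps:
k(V) = 7*V
z = -3071 (z = 83*(-37) = -3071)
(k(p) + z)² = (7*13 - 3071)² = (91 - 3071)² = (-2980)² = 8880400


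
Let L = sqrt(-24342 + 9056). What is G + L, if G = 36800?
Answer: 36800 + I*sqrt(15286) ≈ 36800.0 + 123.64*I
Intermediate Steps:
L = I*sqrt(15286) (L = sqrt(-15286) = I*sqrt(15286) ≈ 123.64*I)
G + L = 36800 + I*sqrt(15286)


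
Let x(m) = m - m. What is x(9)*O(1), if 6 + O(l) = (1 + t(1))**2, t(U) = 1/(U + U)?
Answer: 0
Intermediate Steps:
t(U) = 1/(2*U)
x(m) = 0
O(l) = -15/4 (O(l) = -6 + (1 + (1/2)/1)**2 = -6 + (1 + (1/2)*1)**2 = -6 + (1 + 1/2)**2 = -6 + (3/2)**2 = -6 + 9/4 = -15/4)
x(9)*O(1) = 0*(-15/4) = 0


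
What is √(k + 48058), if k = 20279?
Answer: 3*√7593 ≈ 261.41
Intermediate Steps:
√(k + 48058) = √(20279 + 48058) = √68337 = 3*√7593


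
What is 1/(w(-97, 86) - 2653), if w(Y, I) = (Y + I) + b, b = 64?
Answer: -1/2600 ≈ -0.00038462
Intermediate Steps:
w(Y, I) = 64 + I + Y (w(Y, I) = (Y + I) + 64 = (I + Y) + 64 = 64 + I + Y)
1/(w(-97, 86) - 2653) = 1/((64 + 86 - 97) - 2653) = 1/(53 - 2653) = 1/(-2600) = -1/2600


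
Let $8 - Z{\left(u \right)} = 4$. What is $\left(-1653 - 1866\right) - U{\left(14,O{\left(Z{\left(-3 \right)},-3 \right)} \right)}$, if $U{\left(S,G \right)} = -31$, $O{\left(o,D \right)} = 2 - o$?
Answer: $-3488$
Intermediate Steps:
$Z{\left(u \right)} = 4$ ($Z{\left(u \right)} = 8 - 4 = 4$)
$\left(-1653 - 1866\right) - U{\left(14,O{\left(Z{\left(-3 \right)},-3 \right)} \right)} = \left(-1653 - 1866\right) - -31 = \left(-1653 - 1866\right) + 31 = -3519 + 31 = -3488$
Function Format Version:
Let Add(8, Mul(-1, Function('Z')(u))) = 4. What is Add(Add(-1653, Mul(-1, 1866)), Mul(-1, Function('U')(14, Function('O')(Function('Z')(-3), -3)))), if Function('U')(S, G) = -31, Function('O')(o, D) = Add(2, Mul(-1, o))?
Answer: -3488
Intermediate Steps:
Function('Z')(u) = 4 (Function('Z')(u) = Add(8, Mul(-1, 4)) = Add(8, -4) = 4)
Add(Add(-1653, Mul(-1, 1866)), Mul(-1, Function('U')(14, Function('O')(Function('Z')(-3), -3)))) = Add(Add(-1653, Mul(-1, 1866)), Mul(-1, -31)) = Add(Add(-1653, -1866), 31) = Add(-3519, 31) = -3488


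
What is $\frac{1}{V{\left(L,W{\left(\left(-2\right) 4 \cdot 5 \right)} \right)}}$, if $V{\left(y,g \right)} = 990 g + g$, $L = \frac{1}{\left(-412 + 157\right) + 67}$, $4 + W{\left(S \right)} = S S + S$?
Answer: $\frac{1}{1541996} \approx 6.4851 \cdot 10^{-7}$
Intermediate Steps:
$W{\left(S \right)} = -4 + S + S^{2}$ ($W{\left(S \right)} = -4 + \left(S S + S\right) = -4 + \left(S^{2} + S\right) = -4 + \left(S + S^{2}\right) = -4 + S + S^{2}$)
$L = - \frac{1}{188}$ ($L = \frac{1}{-255 + 67} = \frac{1}{-188} = - \frac{1}{188} \approx -0.0053191$)
$V{\left(y,g \right)} = 991 g$
$\frac{1}{V{\left(L,W{\left(\left(-2\right) 4 \cdot 5 \right)} \right)}} = \frac{1}{991 \left(-4 + \left(-2\right) 4 \cdot 5 + \left(\left(-2\right) 4 \cdot 5\right)^{2}\right)} = \frac{1}{991 \left(-4 - 40 + \left(\left(-8\right) 5\right)^{2}\right)} = \frac{1}{991 \left(-4 - 40 + \left(-40\right)^{2}\right)} = \frac{1}{991 \left(-4 - 40 + 1600\right)} = \frac{1}{991 \cdot 1556} = \frac{1}{1541996}$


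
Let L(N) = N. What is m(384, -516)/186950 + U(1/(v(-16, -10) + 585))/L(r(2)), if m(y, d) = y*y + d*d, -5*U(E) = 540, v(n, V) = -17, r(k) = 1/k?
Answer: -19983744/93475 ≈ -213.79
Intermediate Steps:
U(E) = -108 (U(E) = -1/5*540 = -108)
m(y, d) = d**2 + y**2 (m(y, d) = y**2 + d**2 = d**2 + y**2)
m(384, -516)/186950 + U(1/(v(-16, -10) + 585))/L(r(2)) = ((-516)**2 + 384**2)/186950 - 108/(1/2) = (266256 + 147456)*(1/186950) - 108/1/2 = 413712*(1/186950) - 108*2 = 206856/93475 - 216 = -19983744/93475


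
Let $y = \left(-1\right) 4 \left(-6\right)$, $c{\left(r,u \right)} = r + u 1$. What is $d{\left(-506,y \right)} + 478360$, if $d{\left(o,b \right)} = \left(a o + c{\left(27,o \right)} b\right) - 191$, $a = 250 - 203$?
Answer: $442891$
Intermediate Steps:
$a = 47$
$c{\left(r,u \right)} = r + u$
$y = 24$ ($y = \left(-4\right) \left(-6\right) = 24$)
$d{\left(o,b \right)} = -191 + 47 o + b \left(27 + o\right)$ ($d{\left(o,b \right)} = \left(47 o + \left(27 + o\right) b\right) - 191 = \left(47 o + b \left(27 + o\right)\right) - 191 = -191 + 47 o + b \left(27 + o\right)$)
$d{\left(-506,y \right)} + 478360 = \left(-191 + 47 \left(-506\right) + 24 \left(27 - 506\right)\right) + 478360 = \left(-191 - 23782 + 24 \left(-479\right)\right) + 478360 = \left(-191 - 23782 - 11496\right) + 478360 = -35469 + 478360 = 442891$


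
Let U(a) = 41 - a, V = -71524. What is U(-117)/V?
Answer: -79/35762 ≈ -0.0022090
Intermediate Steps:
U(-117)/V = (41 - 1*(-117))/(-71524) = (41 + 117)*(-1/71524) = 158*(-1/71524) = -79/35762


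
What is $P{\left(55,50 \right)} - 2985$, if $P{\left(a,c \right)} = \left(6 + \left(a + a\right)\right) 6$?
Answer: $-2289$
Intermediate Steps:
$P{\left(a,c \right)} = 36 + 12 a$ ($P{\left(a,c \right)} = \left(6 + 2 a\right) 6 = 36 + 12 a$)
$P{\left(55,50 \right)} - 2985 = \left(36 + 12 \cdot 55\right) - 2985 = \left(36 + 660\right) - 2985 = 696 - 2985 = -2289$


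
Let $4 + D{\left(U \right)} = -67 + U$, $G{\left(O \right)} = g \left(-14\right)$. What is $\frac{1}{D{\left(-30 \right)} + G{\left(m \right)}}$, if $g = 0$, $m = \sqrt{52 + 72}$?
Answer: $- \frac{1}{101} \approx -0.009901$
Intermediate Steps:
$m = 2 \sqrt{31}$ ($m = \sqrt{124} = 2 \sqrt{31} \approx 11.136$)
$G{\left(O \right)} = 0$ ($G{\left(O \right)} = 0 \left(-14\right) = 0$)
$D{\left(U \right)} = -71 + U$ ($D{\left(U \right)} = -4 + \left(-67 + U\right) = -71 + U$)
$\frac{1}{D{\left(-30 \right)} + G{\left(m \right)}} = \frac{1}{\left(-71 - 30\right) + 0} = \frac{1}{-101 + 0} = \frac{1}{-101} = - \frac{1}{101}$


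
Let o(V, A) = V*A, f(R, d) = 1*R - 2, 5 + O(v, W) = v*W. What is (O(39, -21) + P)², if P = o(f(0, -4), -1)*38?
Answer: 559504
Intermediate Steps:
O(v, W) = -5 + W*v (O(v, W) = -5 + v*W = -5 + W*v)
f(R, d) = -2 + R (f(R, d) = R - 2 = -2 + R)
o(V, A) = A*V
P = 76 (P = -(-2 + 0)*38 = -1*(-2)*38 = 2*38 = 76)
(O(39, -21) + P)² = ((-5 - 21*39) + 76)² = ((-5 - 819) + 76)² = (-824 + 76)² = (-748)² = 559504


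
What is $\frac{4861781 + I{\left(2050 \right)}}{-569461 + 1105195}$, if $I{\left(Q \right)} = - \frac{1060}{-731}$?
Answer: $\frac{3553962971}{391621554} \approx 9.075$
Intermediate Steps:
$I{\left(Q \right)} = \frac{1060}{731}$ ($I{\left(Q \right)} = \left(-1060\right) \left(- \frac{1}{731}\right) = \frac{1060}{731}$)
$\frac{4861781 + I{\left(2050 \right)}}{-569461 + 1105195} = \frac{4861781 + \frac{1060}{731}}{-569461 + 1105195} = \frac{3553962971}{731 \cdot 535734} = \frac{3553962971}{731} \cdot \frac{1}{535734} = \frac{3553962971}{391621554}$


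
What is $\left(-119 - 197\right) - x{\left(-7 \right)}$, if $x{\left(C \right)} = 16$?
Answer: $-332$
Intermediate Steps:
$\left(-119 - 197\right) - x{\left(-7 \right)} = \left(-119 - 197\right) - 16 = -316 - 16 = -332$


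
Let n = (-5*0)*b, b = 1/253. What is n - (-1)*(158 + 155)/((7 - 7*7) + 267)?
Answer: 313/225 ≈ 1.3911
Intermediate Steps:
b = 1/253 ≈ 0.0039526
n = 0 (n = -5*0*(1/253) = 0*(1/253) = 0)
n - (-1)*(158 + 155)/((7 - 7*7) + 267) = 0 - (-1)*(158 + 155)/((7 - 7*7) + 267) = 0 - (-1)*313/((7 - 49) + 267) = 0 - (-1)*313/(-42 + 267) = 0 - (-1)*313/225 = 0 - 1*(-313/225) = 0 + 313/225 = 313/225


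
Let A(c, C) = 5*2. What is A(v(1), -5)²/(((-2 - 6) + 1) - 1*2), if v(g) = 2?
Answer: -100/9 ≈ -11.111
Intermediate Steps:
A(c, C) = 10
A(v(1), -5)²/(((-2 - 6) + 1) - 1*2) = 10²/(((-2 - 6) + 1) - 1*2) = 100/((-8 + 1) - 2) = 100/(-7 - 2) = 100/(-9) = -⅑*100 = -100/9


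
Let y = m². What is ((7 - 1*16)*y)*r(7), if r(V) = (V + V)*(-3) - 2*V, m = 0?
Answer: 0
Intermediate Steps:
r(V) = -8*V (r(V) = (2*V)*(-3) - 2*V = -6*V - 2*V = -8*V)
y = 0 (y = 0² = 0)
((7 - 1*16)*y)*r(7) = ((7 - 1*16)*0)*(-8*7) = ((7 - 16)*0)*(-56) = -9*0*(-56) = 0*(-56) = 0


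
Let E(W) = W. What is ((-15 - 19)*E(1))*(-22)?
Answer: 748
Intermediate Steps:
((-15 - 19)*E(1))*(-22) = ((-15 - 19)*1)*(-22) = -34*1*(-22) = -34*(-22) = 748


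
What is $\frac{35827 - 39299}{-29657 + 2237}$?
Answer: $\frac{868}{6855} \approx 0.12662$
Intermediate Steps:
$\frac{35827 - 39299}{-29657 + 2237} = - \frac{3472}{-27420} = \left(-3472\right) \left(- \frac{1}{27420}\right) = \frac{868}{6855}$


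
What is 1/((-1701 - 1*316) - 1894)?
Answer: -1/3911 ≈ -0.00025569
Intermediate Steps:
1/((-1701 - 1*316) - 1894) = 1/((-1701 - 316) - 1894) = 1/(-2017 - 1894) = 1/(-3911) = -1/3911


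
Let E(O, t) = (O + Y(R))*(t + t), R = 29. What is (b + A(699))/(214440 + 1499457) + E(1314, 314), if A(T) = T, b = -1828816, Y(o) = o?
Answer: 1445505757271/1713897 ≈ 8.4340e+5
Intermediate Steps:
E(O, t) = 2*t*(29 + O) (E(O, t) = (O + 29)*(t + t) = (29 + O)*(2*t) = 2*t*(29 + O))
(b + A(699))/(214440 + 1499457) + E(1314, 314) = (-1828816 + 699)/(214440 + 1499457) + 2*314*(29 + 1314) = -1828117/1713897 + 2*314*1343 = -1828117*1/1713897 + 843404 = -1828117/1713897 + 843404 = 1445505757271/1713897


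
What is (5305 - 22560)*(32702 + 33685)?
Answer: -1145507685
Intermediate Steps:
(5305 - 22560)*(32702 + 33685) = -17255*66387 = -1145507685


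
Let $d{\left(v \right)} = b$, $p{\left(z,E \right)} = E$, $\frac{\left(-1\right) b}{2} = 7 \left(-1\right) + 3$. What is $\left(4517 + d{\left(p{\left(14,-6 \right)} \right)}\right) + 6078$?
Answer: $10603$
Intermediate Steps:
$b = 8$ ($b = - 2 \left(7 \left(-1\right) + 3\right) = - 2 \left(-7 + 3\right) = \left(-2\right) \left(-4\right) = 8$)
$d{\left(v \right)} = 8$
$\left(4517 + d{\left(p{\left(14,-6 \right)} \right)}\right) + 6078 = \left(4517 + 8\right) + 6078 = 4525 + 6078 = 10603$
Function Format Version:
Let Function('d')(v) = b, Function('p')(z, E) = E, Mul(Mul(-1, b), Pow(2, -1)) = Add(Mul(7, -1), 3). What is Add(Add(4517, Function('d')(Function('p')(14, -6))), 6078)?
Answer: 10603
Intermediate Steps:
b = 8 (b = Mul(-2, Add(Mul(7, -1), 3)) = Mul(-2, Add(-7, 3)) = Mul(-2, -4) = 8)
Function('d')(v) = 8
Add(Add(4517, Function('d')(Function('p')(14, -6))), 6078) = Add(Add(4517, 8), 6078) = Add(4525, 6078) = 10603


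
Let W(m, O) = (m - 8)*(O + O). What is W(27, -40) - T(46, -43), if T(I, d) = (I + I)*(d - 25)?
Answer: 4736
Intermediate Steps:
W(m, O) = 2*O*(-8 + m) (W(m, O) = (-8 + m)*(2*O) = 2*O*(-8 + m))
T(I, d) = 2*I*(-25 + d) (T(I, d) = (2*I)*(-25 + d) = 2*I*(-25 + d))
W(27, -40) - T(46, -43) = 2*(-40)*(-8 + 27) - 2*46*(-25 - 43) = 2*(-40)*19 - 2*46*(-68) = -1520 - 1*(-6256) = -1520 + 6256 = 4736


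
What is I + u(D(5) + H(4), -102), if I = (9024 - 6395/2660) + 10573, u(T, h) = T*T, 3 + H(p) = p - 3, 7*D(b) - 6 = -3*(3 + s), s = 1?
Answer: 73000675/3724 ≈ 19603.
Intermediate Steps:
D(b) = -6/7 (D(b) = 6/7 + (-3*(3 + 1))/7 = 6/7 + (-3*4)/7 = 6/7 + (1/7)*(-12) = 6/7 - 12/7 = -6/7)
H(p) = -6 + p (H(p) = -3 + (p - 3) = -3 + (-3 + p) = -6 + p)
u(T, h) = T**2
I = 10424325/532 (I = (9024 - 6395*1/2660) + 10573 = (9024 - 1279/532) + 10573 = 4799489/532 + 10573 = 10424325/532 ≈ 19595.)
I + u(D(5) + H(4), -102) = 10424325/532 + (-6/7 + (-6 + 4))**2 = 10424325/532 + (-6/7 - 2)**2 = 10424325/532 + (-20/7)**2 = 10424325/532 + 400/49 = 73000675/3724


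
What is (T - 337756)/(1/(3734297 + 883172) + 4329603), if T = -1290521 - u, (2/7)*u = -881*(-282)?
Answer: -1441703110932/2498975954351 ≈ -0.57692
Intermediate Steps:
u = 869547 (u = 7*(-881*(-282))/2 = (7/2)*248442 = 869547)
T = -2160068 (T = -1290521 - 1*869547 = -1290521 - 869547 = -2160068)
(T - 337756)/(1/(3734297 + 883172) + 4329603) = (-2160068 - 337756)/(1/(3734297 + 883172) + 4329603) = -2497824/(1/4617469 + 4329603) = -2497824/19991807634808/4617469 = -2497824*4617469/19991807634808 = -1441703110932/2498975954351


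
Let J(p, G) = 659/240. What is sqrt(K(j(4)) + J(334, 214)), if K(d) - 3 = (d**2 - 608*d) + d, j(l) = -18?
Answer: sqrt(40520685)/60 ≈ 106.09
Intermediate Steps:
J(p, G) = 659/240 (J(p, G) = 659*(1/240) = 659/240)
K(d) = 3 + d**2 - 607*d (K(d) = 3 + ((d**2 - 608*d) + d) = 3 + (d**2 - 607*d) = 3 + d**2 - 607*d)
sqrt(K(j(4)) + J(334, 214)) = sqrt((3 + (-18)**2 - 607*(-18)) + 659/240) = sqrt((3 + 324 + 10926) + 659/240) = sqrt(11253 + 659/240) = sqrt(2701379/240) = sqrt(40520685)/60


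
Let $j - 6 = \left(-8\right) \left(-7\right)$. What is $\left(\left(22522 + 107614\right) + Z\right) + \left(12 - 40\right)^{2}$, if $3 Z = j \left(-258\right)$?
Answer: $125588$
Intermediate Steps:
$j = 62$ ($j = 6 - -56 = 6 + 56 = 62$)
$Z = -5332$ ($Z = \frac{62 \left(-258\right)}{3} = \frac{1}{3} \left(-15996\right) = -5332$)
$\left(\left(22522 + 107614\right) + Z\right) + \left(12 - 40\right)^{2} = \left(\left(22522 + 107614\right) - 5332\right) + \left(12 - 40\right)^{2} = \left(130136 - 5332\right) + \left(-28\right)^{2} = 124804 + 784 = 125588$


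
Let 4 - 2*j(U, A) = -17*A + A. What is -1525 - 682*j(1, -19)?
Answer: 100775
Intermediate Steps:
j(U, A) = 2 + 8*A (j(U, A) = 2 - (-17*A + A)/2 = 2 - (-8)*A = 2 + 8*A)
-1525 - 682*j(1, -19) = -1525 - 682*(2 + 8*(-19)) = -1525 - 682*(2 - 152) = -1525 - 682*(-150) = -1525 + 102300 = 100775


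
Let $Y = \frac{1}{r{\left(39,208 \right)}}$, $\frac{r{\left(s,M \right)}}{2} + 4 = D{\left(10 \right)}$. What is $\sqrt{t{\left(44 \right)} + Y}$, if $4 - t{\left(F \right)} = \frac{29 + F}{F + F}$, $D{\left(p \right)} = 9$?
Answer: $\frac{\sqrt{158290}}{220} \approx 1.8084$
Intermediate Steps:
$r{\left(s,M \right)} = 10$ ($r{\left(s,M \right)} = -8 + 2 \cdot 9 = -8 + 18 = 10$)
$t{\left(F \right)} = 4 - \frac{29 + F}{2 F}$ ($t{\left(F \right)} = 4 - \frac{29 + F}{F + F} = 4 - \frac{29 + F}{2 F}$)
$Y = \frac{1}{10} \approx 0.1$
$\sqrt{t{\left(44 \right)} + Y} = \sqrt{\frac{-29 + 7 \cdot 44}{2 \cdot 44} + \frac{1}{10}} = \sqrt{\frac{1}{2} \cdot \frac{1}{44} \left(-29 + 308\right) + \frac{1}{10}} = \sqrt{\frac{1}{2} \cdot \frac{1}{44} \cdot 279 + \frac{1}{10}} = \sqrt{\frac{279}{88} + \frac{1}{10}} = \sqrt{\frac{1439}{440}} = \frac{\sqrt{158290}}{220}$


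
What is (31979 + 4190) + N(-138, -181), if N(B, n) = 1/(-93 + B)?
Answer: 8355038/231 ≈ 36169.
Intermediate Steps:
(31979 + 4190) + N(-138, -181) = (31979 + 4190) + 1/(-93 - 138) = 36169 + 1/(-231) = 36169 - 1/231 = 8355038/231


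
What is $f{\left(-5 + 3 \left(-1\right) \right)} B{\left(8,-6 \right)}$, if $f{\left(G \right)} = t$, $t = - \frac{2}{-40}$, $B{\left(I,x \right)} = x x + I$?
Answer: $\frac{11}{5} \approx 2.2$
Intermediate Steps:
$B{\left(I,x \right)} = I + x^{2}$ ($B{\left(I,x \right)} = x^{2} + I = I + x^{2}$)
$t = \frac{1}{20}$ ($t = \left(-2\right) \left(- \frac{1}{40}\right) = \frac{1}{20} \approx 0.05$)
$f{\left(G \right)} = \frac{1}{20}$
$f{\left(-5 + 3 \left(-1\right) \right)} B{\left(8,-6 \right)} = \frac{8 + \left(-6\right)^{2}}{20} = \frac{8 + 36}{20} = \frac{1}{20} \cdot 44 = \frac{11}{5}$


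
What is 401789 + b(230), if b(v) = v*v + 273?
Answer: 454962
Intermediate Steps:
b(v) = 273 + v**2 (b(v) = v**2 + 273 = 273 + v**2)
401789 + b(230) = 401789 + (273 + 230**2) = 401789 + (273 + 52900) = 401789 + 53173 = 454962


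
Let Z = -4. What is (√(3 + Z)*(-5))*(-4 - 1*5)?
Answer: 45*I ≈ 45.0*I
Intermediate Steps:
(√(3 + Z)*(-5))*(-4 - 1*5) = (√(3 - 4)*(-5))*(-4 - 1*5) = (√(-1)*(-5))*(-4 - 5) = (I*(-5))*(-9) = -5*I*(-9) = 45*I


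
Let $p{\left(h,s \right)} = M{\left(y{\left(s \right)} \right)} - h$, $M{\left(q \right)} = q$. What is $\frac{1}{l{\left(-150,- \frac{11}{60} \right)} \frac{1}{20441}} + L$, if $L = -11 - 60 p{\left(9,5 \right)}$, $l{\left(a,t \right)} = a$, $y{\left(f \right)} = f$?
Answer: $\frac{13909}{150} \approx 92.727$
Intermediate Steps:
$p{\left(h,s \right)} = s - h$
$L = 229$ ($L = -11 - 60 \left(5 - 9\right) = -11 - -240 = -11 + 240 = 229$)
$\frac{1}{l{\left(-150,- \frac{11}{60} \right)} \frac{1}{20441}} + L = \frac{1}{\left(-150\right) \frac{1}{20441}} + 229 = \frac{1}{- \frac{150}{20441}} + 229 = - \frac{20441}{150} + 229 = \frac{13909}{150}$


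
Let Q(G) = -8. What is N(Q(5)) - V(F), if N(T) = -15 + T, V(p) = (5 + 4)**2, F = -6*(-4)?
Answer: -104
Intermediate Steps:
F = 24
V(p) = 81 (V(p) = 9**2 = 81)
N(Q(5)) - V(F) = (-15 - 8) - 1*81 = -23 - 81 = -104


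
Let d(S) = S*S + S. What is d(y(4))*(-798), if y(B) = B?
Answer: -15960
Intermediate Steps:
d(S) = S + S² (d(S) = S² + S = S + S²)
d(y(4))*(-798) = (4*(1 + 4))*(-798) = (4*5)*(-798) = 20*(-798) = -15960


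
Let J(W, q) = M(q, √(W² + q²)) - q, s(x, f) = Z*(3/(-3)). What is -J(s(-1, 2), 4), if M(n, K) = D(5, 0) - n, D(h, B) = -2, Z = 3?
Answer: 10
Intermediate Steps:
M(n, K) = -2 - n
s(x, f) = -3 (s(x, f) = 3*(3/(-3)) = 3*(3*(-⅓)) = 3*(-1) = -3)
J(W, q) = -2 - 2*q (J(W, q) = (-2 - q) - q = -2 - 2*q)
-J(s(-1, 2), 4) = -(-2 - 2*4) = -(-2 - 8) = -1*(-10) = 10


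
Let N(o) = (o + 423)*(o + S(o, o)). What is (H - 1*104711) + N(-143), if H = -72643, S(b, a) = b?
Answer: -257434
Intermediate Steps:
N(o) = 2*o*(423 + o) (N(o) = (o + 423)*(o + o) = (423 + o)*(2*o) = 2*o*(423 + o))
(H - 1*104711) + N(-143) = (-72643 - 1*104711) + 2*(-143)*(423 - 143) = (-72643 - 104711) + 2*(-143)*280 = -177354 - 80080 = -257434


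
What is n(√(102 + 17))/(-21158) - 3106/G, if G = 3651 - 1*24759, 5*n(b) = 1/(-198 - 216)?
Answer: 11336140789/77039028540 ≈ 0.14715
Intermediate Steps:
n(b) = -1/2070 (n(b) = 1/(5*(-198 - 216)) = (⅕)/(-414) = (⅕)*(-1/414) = -1/2070)
G = -21108 (G = 3651 - 24759 = -21108)
n(√(102 + 17))/(-21158) - 3106/G = -1/2070/(-21158) - 3106/(-21108) = -1/2070*(-1/21158) - 3106*(-1/21108) = 1/43797060 + 1553/10554 = 11336140789/77039028540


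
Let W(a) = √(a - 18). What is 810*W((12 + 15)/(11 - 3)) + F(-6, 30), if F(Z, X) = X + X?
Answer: 60 + 1215*I*√26/2 ≈ 60.0 + 3097.7*I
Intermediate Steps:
F(Z, X) = 2*X
W(a) = √(-18 + a)
810*W((12 + 15)/(11 - 3)) + F(-6, 30) = 810*√(-18 + (12 + 15)/(11 - 3)) + 2*30 = 810*√(-18 + 27/8) + 60 = 810*√(-117/8) + 60 = 810*(3*I*√26/4) + 60 = 1215*I*√26/2 + 60 = 60 + 1215*I*√26/2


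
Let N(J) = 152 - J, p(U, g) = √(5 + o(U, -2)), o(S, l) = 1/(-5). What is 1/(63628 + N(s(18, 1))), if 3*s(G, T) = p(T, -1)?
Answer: 239175/15254581498 + √30/30509162996 ≈ 1.5679e-5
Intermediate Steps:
o(S, l) = -⅕
p(U, g) = 2*√30/5 (p(U, g) = √(5 - ⅕) = √(24/5) = 2*√30/5)
s(G, T) = 2*√30/15 (s(G, T) = (2*√30/5)/3 = 2*√30/15)
1/(63628 + N(s(18, 1))) = 1/(63628 + (152 - 2*√30/15)) = 1/(63780 - 2*√30/15)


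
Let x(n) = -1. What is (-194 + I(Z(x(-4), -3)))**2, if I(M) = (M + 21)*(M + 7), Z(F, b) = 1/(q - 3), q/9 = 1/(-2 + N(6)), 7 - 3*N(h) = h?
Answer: 7878870169/3111696 ≈ 2532.0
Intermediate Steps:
N(h) = 7/3 - h/3
q = -27/5 (q = 9/(-2 + (7/3 - 1/3*6)) = 9/(-2 + (7/3 - 2)) = 9/(-2 + 1/3) = 9/(-5/3) = 9*(-3/5) = -27/5 ≈ -5.4000)
Z(F, b) = -5/42 (Z(F, b) = 1/(-27/5 - 3) = 1/(-42/5) = -5/42)
I(M) = (7 + M)*(21 + M) (I(M) = (21 + M)*(7 + M) = (7 + M)*(21 + M))
(-194 + I(Z(x(-4), -3)))**2 = (-194 + (147 + (-5/42)**2 + 28*(-5/42)))**2 = (-194 + (147 + 25/1764 - 10/3))**2 = (-194 + 253453/1764)**2 = (-88763/1764)**2 = 7878870169/3111696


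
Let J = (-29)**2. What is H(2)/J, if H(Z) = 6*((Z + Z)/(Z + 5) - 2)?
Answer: -60/5887 ≈ -0.010192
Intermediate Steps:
H(Z) = -12 + 12*Z/(5 + Z) (H(Z) = 6*((2*Z)/(5 + Z) - 2) = 6*(2*Z/(5 + Z) - 2) = 6*(-2 + 2*Z/(5 + Z)) = -12 + 12*Z/(5 + Z))
J = 841
H(2)/J = -60/(5 + 2)/841 = -60/7*(1/841) = -60*1/7*(1/841) = -60/7*1/841 = -60/5887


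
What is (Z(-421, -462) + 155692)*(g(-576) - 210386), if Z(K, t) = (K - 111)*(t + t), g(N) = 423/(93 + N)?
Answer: -21924176483620/161 ≈ -1.3618e+11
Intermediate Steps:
Z(K, t) = 2*t*(-111 + K) (Z(K, t) = (-111 + K)*(2*t) = 2*t*(-111 + K))
(Z(-421, -462) + 155692)*(g(-576) - 210386) = (2*(-462)*(-111 - 421) + 155692)*(423/(93 - 576) - 210386) = (2*(-462)*(-532) + 155692)*(423/(-483) - 210386) = (491568 + 155692)*(423*(-1/483) - 210386) = 647260*(-141/161 - 210386) = 647260*(-33872287/161) = -21924176483620/161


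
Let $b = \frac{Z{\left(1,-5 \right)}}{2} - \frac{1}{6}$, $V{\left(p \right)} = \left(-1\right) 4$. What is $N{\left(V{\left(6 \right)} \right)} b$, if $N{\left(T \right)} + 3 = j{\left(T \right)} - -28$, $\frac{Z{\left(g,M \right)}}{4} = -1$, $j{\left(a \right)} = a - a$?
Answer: $- \frac{325}{6} \approx -54.167$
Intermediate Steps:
$j{\left(a \right)} = 0$
$Z{\left(g,M \right)} = -4$ ($Z{\left(g,M \right)} = 4 \left(-1\right) = -4$)
$V{\left(p \right)} = -4$
$b = - \frac{13}{6}$ ($b = - \frac{4}{2} - \frac{1}{6} = \left(-4\right) \frac{1}{2} - \frac{1}{6} = -2 - \frac{1}{6} = - \frac{13}{6} \approx -2.1667$)
$N{\left(T \right)} = 25$ ($N{\left(T \right)} = -3 + \left(0 - -28\right) = -3 + \left(0 + 28\right) = -3 + 28 = 25$)
$N{\left(V{\left(6 \right)} \right)} b = 25 \left(- \frac{13}{6}\right) = - \frac{325}{6}$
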